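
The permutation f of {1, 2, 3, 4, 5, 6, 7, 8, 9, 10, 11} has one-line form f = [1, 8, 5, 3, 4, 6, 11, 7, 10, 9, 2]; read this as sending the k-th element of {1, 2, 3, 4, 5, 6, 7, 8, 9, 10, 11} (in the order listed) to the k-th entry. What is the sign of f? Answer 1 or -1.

1

In disjoint-cycle form the cycle lengths are 4, 3, 2, 1, 1.
A cycle of length ℓ contributes ℓ−1 transpositions, so f is a product of 3 + 2 + 1 = 6 transpositions — even.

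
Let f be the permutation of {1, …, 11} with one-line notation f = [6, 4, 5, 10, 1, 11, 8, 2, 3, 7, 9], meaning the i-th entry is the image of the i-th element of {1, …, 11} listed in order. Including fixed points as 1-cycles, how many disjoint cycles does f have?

The cycle decomposition is (1, 6, 11, 9, 3, 5)(2, 4, 10, 7, 8), which has 2 cycles (counting 1-cycles).

2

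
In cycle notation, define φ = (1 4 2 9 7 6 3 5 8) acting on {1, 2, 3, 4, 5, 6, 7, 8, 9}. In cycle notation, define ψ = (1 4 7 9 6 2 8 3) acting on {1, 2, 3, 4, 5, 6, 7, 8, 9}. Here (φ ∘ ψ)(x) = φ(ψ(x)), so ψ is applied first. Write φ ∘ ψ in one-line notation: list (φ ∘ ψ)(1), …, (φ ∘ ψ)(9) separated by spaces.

For each element, apply ψ then φ: 1 → 4 → 2; 2 → 8 → 1; 3 → 1 → 4; 4 → 7 → 6; 5 → 5 → 8; 6 → 2 → 9; 7 → 9 → 7; 8 → 3 → 5; 9 → 6 → 3.
Collecting the images, φ ∘ ψ = [2 1 4 6 8 9 7 5 3].

2 1 4 6 8 9 7 5 3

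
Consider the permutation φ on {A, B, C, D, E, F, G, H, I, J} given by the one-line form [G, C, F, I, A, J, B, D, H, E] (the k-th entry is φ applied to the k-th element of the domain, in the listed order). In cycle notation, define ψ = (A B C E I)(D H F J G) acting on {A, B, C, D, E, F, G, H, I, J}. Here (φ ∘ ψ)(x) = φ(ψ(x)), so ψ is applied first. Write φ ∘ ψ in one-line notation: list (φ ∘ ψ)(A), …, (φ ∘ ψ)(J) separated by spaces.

C F A D H E I J G B

For each element, apply ψ then φ: A → B → C; B → C → F; C → E → A; D → H → D; E → I → H; F → J → E; G → D → I; H → F → J; I → A → G; J → G → B.
So φ ∘ ψ in one-line form is C F A D H E I J G B.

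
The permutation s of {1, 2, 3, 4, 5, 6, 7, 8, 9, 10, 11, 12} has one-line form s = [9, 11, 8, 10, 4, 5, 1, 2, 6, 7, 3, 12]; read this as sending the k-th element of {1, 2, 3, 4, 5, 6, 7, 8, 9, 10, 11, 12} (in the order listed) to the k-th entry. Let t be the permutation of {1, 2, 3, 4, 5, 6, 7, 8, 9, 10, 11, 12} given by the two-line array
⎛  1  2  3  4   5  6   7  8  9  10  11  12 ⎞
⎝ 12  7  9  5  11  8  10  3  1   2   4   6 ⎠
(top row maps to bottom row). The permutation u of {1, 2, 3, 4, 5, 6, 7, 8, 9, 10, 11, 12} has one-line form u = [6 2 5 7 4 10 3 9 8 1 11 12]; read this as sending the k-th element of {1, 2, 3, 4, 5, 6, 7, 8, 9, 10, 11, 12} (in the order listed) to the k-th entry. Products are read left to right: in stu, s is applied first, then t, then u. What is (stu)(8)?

Chase 8: s(8) = 2; t(2) = 7; u(7) = 3. Hence (stu)(8) = 3.

3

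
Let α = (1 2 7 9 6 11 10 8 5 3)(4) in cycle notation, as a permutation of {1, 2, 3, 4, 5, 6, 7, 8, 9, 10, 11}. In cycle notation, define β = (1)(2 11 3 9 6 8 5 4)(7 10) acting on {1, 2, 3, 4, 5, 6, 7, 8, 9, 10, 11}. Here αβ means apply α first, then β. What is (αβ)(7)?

First apply α: α(7) = 9, then β(9) = 6. Thus (αβ)(7) = 6.

6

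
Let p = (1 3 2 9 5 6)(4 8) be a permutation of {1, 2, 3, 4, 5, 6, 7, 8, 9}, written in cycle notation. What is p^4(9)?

3

9 lies in the 6-cycle (1 3 2 9 5 6).
Advancing 4 steps from 9: 9 → 5 → 6 → 1 → 3.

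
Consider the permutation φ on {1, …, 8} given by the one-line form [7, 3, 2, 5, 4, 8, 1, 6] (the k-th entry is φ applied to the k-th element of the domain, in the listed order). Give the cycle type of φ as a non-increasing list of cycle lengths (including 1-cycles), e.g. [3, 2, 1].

The disjoint cycles are (1 7)(2 3)(4 5)(6 8), with lengths 2, 2, 2, 2 in non-increasing order.

[2, 2, 2, 2]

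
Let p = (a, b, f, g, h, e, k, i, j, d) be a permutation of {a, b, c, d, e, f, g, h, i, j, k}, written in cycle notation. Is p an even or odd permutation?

The cycle lengths are 10, 1.
A cycle is odd iff its length is even; p has 1 even-length cycle, so sgn(p) = (−1)^1 and p is odd.

odd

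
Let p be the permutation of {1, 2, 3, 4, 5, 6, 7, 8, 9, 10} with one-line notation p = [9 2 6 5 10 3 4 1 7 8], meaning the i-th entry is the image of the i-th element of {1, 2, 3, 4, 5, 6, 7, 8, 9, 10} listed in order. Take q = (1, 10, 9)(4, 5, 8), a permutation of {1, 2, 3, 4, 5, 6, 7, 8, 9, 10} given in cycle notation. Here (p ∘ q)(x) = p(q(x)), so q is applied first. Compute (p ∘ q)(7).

4

(p ∘ q)(7) = p(q(7)). q(7) = 7, then p(7) = 4. So (p ∘ q)(7) = 4.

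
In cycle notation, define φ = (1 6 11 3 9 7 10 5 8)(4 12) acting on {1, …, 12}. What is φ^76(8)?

8 lies in the 9-cycle (1 6 11 3 9 7 10 5 8).
Since the cycle has length 9, φ^76 acts on it the same as φ^4 (76 mod 9 = 4).
Stepping 4 places around the cycle: 8 → 1 → 6 → 11 → 3.

3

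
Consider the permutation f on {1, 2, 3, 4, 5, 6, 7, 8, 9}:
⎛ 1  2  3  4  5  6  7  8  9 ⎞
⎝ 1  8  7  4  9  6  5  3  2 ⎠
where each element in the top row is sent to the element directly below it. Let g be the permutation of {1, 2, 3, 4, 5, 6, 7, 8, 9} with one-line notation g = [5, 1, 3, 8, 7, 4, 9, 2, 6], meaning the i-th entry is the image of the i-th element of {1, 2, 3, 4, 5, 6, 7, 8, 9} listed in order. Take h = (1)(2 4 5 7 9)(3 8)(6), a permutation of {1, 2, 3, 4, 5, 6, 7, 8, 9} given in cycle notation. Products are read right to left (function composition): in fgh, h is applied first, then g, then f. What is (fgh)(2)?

(fgh)(2) = f(g(h(2))). h(2) = 4, then g(4) = 8, then f(8) = 3, so the result is 3.

3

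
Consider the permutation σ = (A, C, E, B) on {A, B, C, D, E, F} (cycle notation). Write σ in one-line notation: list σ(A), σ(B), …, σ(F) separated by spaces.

C A E D B F

Reading each image from the cycles: A→C, B→A, C→E, D→D, E→B, F→F.
Listing these in domain order gives C A E D B F.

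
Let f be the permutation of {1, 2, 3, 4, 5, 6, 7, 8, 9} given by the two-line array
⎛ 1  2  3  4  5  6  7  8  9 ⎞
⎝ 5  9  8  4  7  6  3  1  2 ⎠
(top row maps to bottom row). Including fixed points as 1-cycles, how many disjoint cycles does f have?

4

The cycle decomposition is (1 5 7 3 8)(2 9)(4)(6), which has 4 cycles (counting 1-cycles).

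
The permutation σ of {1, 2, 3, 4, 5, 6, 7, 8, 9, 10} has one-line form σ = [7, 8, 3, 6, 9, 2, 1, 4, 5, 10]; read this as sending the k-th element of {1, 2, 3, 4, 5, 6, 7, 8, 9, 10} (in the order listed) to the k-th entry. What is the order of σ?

The disjoint-cycle form of σ has cycle lengths 4, 2, 2, 1, 1.
The order is lcm(4, 2, 2) = 4.

4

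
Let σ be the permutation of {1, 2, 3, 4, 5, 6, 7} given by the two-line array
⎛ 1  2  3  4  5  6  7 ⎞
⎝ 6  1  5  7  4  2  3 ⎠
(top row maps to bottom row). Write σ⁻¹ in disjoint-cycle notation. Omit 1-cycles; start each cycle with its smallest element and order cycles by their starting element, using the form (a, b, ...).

First write σ in disjoint cycles: (1, 6, 2)(3, 5, 4, 7).
Reversing each cycle (and rotating so the smallest element leads) gives σ⁻¹ = (1, 2, 6)(3, 7, 4, 5).

(1, 2, 6)(3, 7, 4, 5)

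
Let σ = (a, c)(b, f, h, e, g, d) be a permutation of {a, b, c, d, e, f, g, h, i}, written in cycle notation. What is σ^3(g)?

f

g lies in the 6-cycle (b, f, h, e, g, d).
Stepping 3 places around the cycle: g → d → b → f.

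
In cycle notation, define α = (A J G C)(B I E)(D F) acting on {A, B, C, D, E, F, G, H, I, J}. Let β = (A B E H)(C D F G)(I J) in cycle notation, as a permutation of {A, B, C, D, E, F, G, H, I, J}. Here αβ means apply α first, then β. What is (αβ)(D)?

G

α(D) = F, then β(F) = G; composing gives (αβ)(D) = G.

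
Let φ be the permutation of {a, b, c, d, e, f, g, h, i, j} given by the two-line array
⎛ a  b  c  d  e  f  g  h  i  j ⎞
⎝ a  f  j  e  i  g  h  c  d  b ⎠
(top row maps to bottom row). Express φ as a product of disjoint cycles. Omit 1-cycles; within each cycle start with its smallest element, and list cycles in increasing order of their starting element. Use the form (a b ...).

Iterating φ from b gives b → f → g → h → c → j → b; that is the 6-cycle (b f g h c j).
Repeating from the next unused element and collecting all non-trivial cycles gives (b f g h c j)(d e i).

(b f g h c j)(d e i)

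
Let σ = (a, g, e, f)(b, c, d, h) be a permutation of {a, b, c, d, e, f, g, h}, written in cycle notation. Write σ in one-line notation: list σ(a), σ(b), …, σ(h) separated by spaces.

g c d h f a e b

Each element maps to the next entry in its cycle (wrapping to the front): a→g, b→c, c→d, d→h, e→f, f→a, g→e, h→b.
So the one-line form is g c d h f a e b.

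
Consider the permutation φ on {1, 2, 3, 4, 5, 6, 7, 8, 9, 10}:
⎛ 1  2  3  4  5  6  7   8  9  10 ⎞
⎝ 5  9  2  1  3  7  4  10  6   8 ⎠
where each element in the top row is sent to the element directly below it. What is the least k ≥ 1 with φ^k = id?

Writing φ as disjoint cycles, the cycle lengths are 8, 2.
The order is lcm(8, 2) = 8.

8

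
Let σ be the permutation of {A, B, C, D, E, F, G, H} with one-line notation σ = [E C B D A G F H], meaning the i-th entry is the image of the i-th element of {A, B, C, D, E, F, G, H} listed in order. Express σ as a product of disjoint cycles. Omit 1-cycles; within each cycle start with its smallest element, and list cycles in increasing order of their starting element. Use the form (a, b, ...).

(A, E)(B, C)(F, G)

Iterating σ from A gives A → E → A; that is the 2-cycle (A, E).
Repeating from the next unused element and collecting all non-trivial cycles gives (A, E)(B, C)(F, G).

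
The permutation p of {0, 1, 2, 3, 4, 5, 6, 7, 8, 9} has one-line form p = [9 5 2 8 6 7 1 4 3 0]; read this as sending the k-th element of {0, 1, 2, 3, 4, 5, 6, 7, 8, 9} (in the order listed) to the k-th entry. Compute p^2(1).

7

Tracing 1 → 5 → … returns to 1 after 5 steps, so 1 lies in a 5-cycle (1, 5, 7, 4, 6).
Stepping 2 places around the cycle: 1 → 5 → 7.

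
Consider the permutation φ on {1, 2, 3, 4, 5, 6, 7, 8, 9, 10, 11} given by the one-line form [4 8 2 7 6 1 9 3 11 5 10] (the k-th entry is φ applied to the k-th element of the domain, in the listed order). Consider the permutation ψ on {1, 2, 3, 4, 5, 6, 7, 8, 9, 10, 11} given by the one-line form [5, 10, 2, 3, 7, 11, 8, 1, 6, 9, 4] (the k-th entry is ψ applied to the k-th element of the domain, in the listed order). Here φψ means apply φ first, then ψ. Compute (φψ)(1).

(φψ)(1) = ψ(φ(1)). φ(1) = 4, then ψ(4) = 3. So (φψ)(1) = 3.

3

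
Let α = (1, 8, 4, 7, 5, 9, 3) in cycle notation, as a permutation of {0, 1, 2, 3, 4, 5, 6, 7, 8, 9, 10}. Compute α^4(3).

7

3 lies in the 7-cycle (1, 8, 4, 7, 5, 9, 3).
Advancing 4 steps from 3: 3 → 1 → 8 → 4 → 7.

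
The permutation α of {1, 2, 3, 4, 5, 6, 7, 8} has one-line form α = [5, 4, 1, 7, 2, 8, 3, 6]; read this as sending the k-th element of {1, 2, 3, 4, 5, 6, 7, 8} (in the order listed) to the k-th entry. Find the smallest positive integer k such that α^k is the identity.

6

Decomposing into disjoint cycles gives cycle lengths 6, 2.
The order of α is the least common multiple of its cycle lengths: lcm(6, 2) = 6.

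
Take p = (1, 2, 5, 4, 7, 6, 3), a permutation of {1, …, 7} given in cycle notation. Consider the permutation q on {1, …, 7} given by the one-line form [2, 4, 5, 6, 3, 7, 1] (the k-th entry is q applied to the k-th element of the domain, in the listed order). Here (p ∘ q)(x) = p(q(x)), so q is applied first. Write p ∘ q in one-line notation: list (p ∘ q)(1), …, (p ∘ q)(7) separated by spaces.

For each element, apply q then p: 1 → 2 → 5; 2 → 4 → 7; 3 → 5 → 4; 4 → 6 → 3; 5 → 3 → 1; 6 → 7 → 6; 7 → 1 → 2.
So p ∘ q in one-line form is 5 7 4 3 1 6 2.

5 7 4 3 1 6 2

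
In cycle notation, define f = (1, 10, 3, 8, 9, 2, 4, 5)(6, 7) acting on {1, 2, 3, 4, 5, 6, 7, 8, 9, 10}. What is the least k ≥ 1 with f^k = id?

The disjoint cycles have lengths 8, 2.
Since disjoint cycles commute, ord(f) = lcm(8, 2) = 8.

8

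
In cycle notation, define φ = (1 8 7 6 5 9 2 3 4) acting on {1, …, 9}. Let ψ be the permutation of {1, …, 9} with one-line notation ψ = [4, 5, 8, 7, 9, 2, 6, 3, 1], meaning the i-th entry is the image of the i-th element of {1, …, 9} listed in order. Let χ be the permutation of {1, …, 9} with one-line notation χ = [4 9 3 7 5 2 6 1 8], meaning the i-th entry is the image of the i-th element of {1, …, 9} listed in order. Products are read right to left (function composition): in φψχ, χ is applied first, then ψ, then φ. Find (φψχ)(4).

5

Chase 4: χ(4) = 7; ψ(7) = 6; φ(6) = 5. Hence (φψχ)(4) = 5.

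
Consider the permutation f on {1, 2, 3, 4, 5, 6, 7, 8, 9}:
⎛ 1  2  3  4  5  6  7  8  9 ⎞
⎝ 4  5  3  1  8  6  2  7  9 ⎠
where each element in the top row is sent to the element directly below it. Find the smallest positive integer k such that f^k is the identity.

4

Writing f as disjoint cycles, the cycle lengths are 4, 2, 1, 1, 1.
The order of f is the least common multiple of its cycle lengths: lcm(4, 2) = 4.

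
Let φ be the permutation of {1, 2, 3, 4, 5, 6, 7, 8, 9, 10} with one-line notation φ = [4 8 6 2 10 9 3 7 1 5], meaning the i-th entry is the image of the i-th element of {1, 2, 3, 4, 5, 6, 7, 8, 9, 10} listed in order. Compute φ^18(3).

9

Tracing 3 → 6 → … returns to 3 after 8 steps, so 3 lies in an 8-cycle (1, 4, 2, 8, 7, 3, 6, 9).
Since the cycle has length 8, φ^18 acts on it the same as φ^2 (18 mod 8 = 2).
Advancing 2 steps from 3: 3 → 6 → 9.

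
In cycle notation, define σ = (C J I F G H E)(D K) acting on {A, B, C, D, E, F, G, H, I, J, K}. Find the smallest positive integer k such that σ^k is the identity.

The cycle type of σ is (7, 2, 1, 1).
The order is lcm(7, 2) = 14.

14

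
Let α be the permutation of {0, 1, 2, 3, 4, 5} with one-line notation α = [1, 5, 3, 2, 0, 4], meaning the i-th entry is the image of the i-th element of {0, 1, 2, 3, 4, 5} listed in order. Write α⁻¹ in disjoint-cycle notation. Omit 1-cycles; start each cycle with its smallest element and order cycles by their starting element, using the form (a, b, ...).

First write α in disjoint cycles: (0, 1, 5, 4)(2, 3).
The inverse reverses every cycle; in canonical form, α⁻¹ = (0, 4, 5, 1)(2, 3).

(0, 4, 5, 1)(2, 3)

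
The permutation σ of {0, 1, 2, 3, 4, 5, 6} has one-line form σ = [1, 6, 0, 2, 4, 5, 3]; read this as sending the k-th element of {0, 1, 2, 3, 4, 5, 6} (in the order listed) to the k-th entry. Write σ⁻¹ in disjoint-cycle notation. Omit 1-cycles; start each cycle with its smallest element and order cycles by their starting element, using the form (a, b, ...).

(0, 2, 3, 6, 1)

The cycle decomposition of σ is (0, 1, 6, 3, 2).
The inverse reverses every cycle; in canonical form, σ⁻¹ = (0, 2, 3, 6, 1).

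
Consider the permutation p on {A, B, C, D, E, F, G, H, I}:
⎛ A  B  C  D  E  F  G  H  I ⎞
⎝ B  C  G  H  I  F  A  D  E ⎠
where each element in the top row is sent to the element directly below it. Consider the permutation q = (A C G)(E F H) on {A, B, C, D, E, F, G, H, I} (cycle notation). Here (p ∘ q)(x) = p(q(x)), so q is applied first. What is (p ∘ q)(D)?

q(D) = D, then p(D) = H; composing gives (p ∘ q)(D) = H.

H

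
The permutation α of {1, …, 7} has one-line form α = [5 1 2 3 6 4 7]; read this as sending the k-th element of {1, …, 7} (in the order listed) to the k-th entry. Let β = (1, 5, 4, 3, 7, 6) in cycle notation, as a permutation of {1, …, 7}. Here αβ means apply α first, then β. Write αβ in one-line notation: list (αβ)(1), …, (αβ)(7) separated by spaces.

4 5 2 7 1 3 6

(αβ)(x) = β(α(x)). Computing each image: β(α(1)) = β(5) = 4, β(α(2)) = β(1) = 5, β(α(3)) = β(2) = 2, β(α(4)) = β(3) = 7, β(α(5)) = β(6) = 1, β(α(6)) = β(4) = 3, β(α(7)) = β(7) = 6.
Hence αβ = [4 5 2 7 1 3 6].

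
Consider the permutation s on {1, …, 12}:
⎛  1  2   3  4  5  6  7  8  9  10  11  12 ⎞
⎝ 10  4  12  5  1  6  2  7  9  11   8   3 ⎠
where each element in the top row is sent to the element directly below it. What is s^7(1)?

5

Tracing 1 → 10 → … returns to 1 after 8 steps, so 1 lies in an 8-cycle (1 10 11 8 7 2 4 5).
Advancing 7 steps from 1: 1 → 10 → 11 → 8 → 7 → 2 → 4 → 5.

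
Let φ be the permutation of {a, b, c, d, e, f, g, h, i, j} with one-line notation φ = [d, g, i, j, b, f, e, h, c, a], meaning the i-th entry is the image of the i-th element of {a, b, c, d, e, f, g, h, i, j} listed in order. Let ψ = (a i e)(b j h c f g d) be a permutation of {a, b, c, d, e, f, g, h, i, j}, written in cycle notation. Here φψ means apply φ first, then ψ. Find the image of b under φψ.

d

First apply φ: φ(b) = g, then ψ(g) = d. Thus (φψ)(b) = d.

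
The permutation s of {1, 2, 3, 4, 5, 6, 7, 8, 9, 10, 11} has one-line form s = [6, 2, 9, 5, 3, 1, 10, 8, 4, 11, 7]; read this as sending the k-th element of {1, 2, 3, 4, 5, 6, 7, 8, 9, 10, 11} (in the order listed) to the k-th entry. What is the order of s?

12

Decomposing into disjoint cycles gives cycle lengths 4, 3, 2, 1, 1.
The order of s is the least common multiple of its cycle lengths: lcm(4, 3, 2) = 12.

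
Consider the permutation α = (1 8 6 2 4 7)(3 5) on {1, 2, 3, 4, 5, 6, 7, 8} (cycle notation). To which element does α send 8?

6

In the cycle (1 8 6 2 4 7), 8 is followed by 6, so α(8) = 6.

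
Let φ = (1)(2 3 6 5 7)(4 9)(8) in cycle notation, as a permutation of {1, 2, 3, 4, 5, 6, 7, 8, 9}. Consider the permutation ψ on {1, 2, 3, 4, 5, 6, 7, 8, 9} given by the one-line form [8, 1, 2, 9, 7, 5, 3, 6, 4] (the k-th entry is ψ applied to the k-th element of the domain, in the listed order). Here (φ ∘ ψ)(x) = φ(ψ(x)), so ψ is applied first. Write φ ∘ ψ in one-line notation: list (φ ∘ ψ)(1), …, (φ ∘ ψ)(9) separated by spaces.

8 1 3 4 2 7 6 5 9

(φ ∘ ψ)(x) = φ(ψ(x)). Computing each image: φ(ψ(1)) = φ(8) = 8, φ(ψ(2)) = φ(1) = 1, φ(ψ(3)) = φ(2) = 3, φ(ψ(4)) = φ(9) = 4, φ(ψ(5)) = φ(7) = 2, φ(ψ(6)) = φ(5) = 7, φ(ψ(7)) = φ(3) = 6, φ(ψ(8)) = φ(6) = 5, φ(ψ(9)) = φ(4) = 9.
Hence φ ∘ ψ = [8 1 3 4 2 7 6 5 9].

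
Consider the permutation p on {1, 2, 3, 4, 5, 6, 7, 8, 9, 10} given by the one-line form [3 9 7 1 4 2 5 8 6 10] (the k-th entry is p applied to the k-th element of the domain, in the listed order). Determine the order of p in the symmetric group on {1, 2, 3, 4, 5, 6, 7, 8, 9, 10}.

15

Decomposing into disjoint cycles gives cycle lengths 5, 3, 1, 1.
The order is lcm(5, 3) = 15.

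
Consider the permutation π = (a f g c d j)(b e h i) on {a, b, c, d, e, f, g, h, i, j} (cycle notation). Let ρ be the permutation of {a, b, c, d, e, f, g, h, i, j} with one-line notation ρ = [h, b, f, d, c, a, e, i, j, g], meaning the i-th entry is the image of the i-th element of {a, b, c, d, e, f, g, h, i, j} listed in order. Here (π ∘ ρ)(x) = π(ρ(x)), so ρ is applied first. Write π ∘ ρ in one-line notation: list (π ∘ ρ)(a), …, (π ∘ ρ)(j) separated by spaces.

i e g j d f h b a c

Chase each element through ρ then π: a → h → i; b → b → e; c → f → g; d → d → j; e → c → d; f → a → f; g → e → h; h → i → b; i → j → a; j → g → c.
Collecting the images, π ∘ ρ = [i e g j d f h b a c].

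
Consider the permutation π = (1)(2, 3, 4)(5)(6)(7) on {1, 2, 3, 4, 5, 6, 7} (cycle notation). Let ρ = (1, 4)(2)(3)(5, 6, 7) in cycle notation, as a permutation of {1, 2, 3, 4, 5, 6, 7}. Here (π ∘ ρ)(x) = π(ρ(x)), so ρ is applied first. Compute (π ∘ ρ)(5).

(π ∘ ρ)(5) = π(ρ(5)). ρ(5) = 6, then π(6) = 6. So (π ∘ ρ)(5) = 6.

6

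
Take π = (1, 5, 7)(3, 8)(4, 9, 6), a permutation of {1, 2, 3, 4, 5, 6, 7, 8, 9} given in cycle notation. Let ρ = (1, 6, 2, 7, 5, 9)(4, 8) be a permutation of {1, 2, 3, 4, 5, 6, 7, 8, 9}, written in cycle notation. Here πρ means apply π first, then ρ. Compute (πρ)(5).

5

π(5) = 7, then ρ(7) = 5; composing gives (πρ)(5) = 5.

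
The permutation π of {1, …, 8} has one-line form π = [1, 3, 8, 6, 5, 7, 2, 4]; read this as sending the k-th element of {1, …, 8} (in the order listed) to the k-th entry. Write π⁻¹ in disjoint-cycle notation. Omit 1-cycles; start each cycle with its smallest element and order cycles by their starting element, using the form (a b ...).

The cycle decomposition of π is (2 3 8 4 6 7).
The inverse reverses every cycle; in canonical form, π⁻¹ = (2 7 6 4 8 3).

(2 7 6 4 8 3)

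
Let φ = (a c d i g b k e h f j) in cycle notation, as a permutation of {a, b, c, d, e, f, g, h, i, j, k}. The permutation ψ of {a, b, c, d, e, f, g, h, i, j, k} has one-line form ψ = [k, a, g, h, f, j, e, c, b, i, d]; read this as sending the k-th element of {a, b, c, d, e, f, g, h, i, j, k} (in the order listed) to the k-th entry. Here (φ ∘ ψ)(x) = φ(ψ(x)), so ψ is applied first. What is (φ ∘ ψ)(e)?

j

First apply ψ: ψ(e) = f, then φ(f) = j. Thus (φ ∘ ψ)(e) = j.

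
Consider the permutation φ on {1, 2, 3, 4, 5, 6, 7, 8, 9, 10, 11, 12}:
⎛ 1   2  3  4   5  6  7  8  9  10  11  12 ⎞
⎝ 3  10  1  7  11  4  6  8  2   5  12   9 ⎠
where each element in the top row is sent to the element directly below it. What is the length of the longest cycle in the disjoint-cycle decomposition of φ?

Decomposing into disjoint cycles gives (1, 3)(2, 10, 5, 11, 12, 9)(4, 7, 6); the longest has length 6.

6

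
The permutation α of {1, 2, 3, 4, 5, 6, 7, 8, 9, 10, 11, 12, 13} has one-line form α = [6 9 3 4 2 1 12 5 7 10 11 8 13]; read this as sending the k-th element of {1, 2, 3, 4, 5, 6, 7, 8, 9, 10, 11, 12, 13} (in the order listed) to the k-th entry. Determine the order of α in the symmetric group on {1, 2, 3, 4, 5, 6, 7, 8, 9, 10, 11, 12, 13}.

The disjoint-cycle form of α has cycle lengths 6, 2, 1, 1, 1, 1, 1.
Since disjoint cycles commute, ord(α) = lcm(6, 2) = 6.

6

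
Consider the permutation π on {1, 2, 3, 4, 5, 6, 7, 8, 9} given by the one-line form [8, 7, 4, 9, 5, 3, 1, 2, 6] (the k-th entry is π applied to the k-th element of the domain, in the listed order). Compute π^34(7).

Tracing 7 → 1 → … returns to 7 after 4 steps, so 7 lies in a 4-cycle (1 8 2 7).
Powers repeat with period 4 on this cycle, and 34 mod 4 = 2, so π^34(7) = π^2(7).
Stepping 2 places around the cycle: 7 → 1 → 8.

8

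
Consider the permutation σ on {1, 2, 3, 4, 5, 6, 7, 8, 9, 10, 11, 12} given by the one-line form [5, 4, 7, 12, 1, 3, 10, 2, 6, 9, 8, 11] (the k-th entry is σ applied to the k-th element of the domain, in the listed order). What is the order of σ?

Decomposing into disjoint cycles gives cycle lengths 5, 5, 2.
The order is lcm(5, 5, 2) = 10.

10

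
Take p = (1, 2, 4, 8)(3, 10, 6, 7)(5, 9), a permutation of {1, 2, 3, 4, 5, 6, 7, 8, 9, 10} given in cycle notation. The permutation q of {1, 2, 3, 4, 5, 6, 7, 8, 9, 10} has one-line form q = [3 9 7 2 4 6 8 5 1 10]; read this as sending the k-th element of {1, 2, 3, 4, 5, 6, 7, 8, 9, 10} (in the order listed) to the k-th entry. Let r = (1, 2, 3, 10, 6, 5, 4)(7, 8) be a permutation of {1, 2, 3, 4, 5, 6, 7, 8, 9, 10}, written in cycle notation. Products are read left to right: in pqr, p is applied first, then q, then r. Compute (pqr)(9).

Chase 9: p(9) = 5; q(5) = 4; r(4) = 1. Hence (pqr)(9) = 1.

1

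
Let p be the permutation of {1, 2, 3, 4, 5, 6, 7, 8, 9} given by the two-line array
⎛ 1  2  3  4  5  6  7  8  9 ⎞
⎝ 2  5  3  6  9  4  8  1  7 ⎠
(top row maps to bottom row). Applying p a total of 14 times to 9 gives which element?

Tracing 9 → 7 → … returns to 9 after 6 steps, so 9 lies in a 6-cycle (1, 2, 5, 9, 7, 8).
Powers repeat with period 6 on this cycle, and 14 mod 6 = 2, so p^14(9) = p^2(9).
Stepping 2 places around the cycle: 9 → 7 → 8.

8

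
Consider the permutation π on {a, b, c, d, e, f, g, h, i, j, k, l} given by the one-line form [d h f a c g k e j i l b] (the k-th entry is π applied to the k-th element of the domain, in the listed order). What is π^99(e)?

g

Tracing e → c → … returns to e after 8 steps, so e lies in an 8-cycle (b h e c f g k l).
Since the cycle has length 8, π^99 acts on it the same as π^3 (99 mod 8 = 3).
Advancing 3 steps from e: e → c → f → g.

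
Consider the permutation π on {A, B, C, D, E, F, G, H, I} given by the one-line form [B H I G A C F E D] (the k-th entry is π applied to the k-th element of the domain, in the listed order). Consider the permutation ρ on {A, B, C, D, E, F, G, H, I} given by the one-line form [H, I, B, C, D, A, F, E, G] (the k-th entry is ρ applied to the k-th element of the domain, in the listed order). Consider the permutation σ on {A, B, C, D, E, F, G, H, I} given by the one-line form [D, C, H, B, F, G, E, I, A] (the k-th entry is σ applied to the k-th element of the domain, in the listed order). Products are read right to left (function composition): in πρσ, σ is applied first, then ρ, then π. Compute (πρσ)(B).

H

Chase B: σ(B) = C; ρ(C) = B; π(B) = H. Hence (πρσ)(B) = H.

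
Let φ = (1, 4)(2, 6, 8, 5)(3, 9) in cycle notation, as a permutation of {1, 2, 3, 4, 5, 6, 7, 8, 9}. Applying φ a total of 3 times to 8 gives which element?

6

8 lies in the 4-cycle (2, 6, 8, 5).
Advancing 3 steps from 8: 8 → 5 → 2 → 6.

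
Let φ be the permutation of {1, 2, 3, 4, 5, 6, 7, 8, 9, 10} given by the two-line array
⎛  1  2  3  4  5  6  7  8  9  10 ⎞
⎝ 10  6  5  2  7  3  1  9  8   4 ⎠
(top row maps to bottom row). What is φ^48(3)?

Tracing 3 → 5 → … returns to 3 after 8 steps, so 3 lies in an 8-cycle (1 10 4 2 6 3 5 7).
On an 8-cycle, φ^8 is the identity, so φ^48 = φ^0 there (48 ≡ 0 mod 8).
So φ^48(3) = 3.

3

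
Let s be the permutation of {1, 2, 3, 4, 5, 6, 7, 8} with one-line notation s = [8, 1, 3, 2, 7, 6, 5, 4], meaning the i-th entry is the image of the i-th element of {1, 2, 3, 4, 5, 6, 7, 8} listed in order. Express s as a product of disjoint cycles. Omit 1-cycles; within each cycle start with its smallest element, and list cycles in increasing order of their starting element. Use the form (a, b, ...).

From 1: 1 → 8 → 4 → 2 → 1, closing the cycle (1, 8, 4, 2).
Repeating from the next unused element and collecting all non-trivial cycles gives (1, 8, 4, 2)(5, 7).

(1, 8, 4, 2)(5, 7)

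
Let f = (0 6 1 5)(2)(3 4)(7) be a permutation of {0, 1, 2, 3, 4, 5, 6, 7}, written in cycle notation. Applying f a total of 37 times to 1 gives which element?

1 lies in the 4-cycle (0 6 1 5).
Powers repeat with period 4 on this cycle, and 37 mod 4 = 1, so f^37(1) = f^1(1).
Advancing 1 step from 1: 1 → 5.

5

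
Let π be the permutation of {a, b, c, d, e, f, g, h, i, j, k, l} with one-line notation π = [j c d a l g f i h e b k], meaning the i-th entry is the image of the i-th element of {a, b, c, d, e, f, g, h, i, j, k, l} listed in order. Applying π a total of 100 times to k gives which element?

a

Tracing k → b → … returns to k after 8 steps, so k lies in an 8-cycle (a, j, e, l, k, b, c, d).
Since the cycle has length 8, π^100 acts on it the same as π^4 (100 mod 8 = 4).
Stepping 4 places around the cycle: k → b → c → d → a.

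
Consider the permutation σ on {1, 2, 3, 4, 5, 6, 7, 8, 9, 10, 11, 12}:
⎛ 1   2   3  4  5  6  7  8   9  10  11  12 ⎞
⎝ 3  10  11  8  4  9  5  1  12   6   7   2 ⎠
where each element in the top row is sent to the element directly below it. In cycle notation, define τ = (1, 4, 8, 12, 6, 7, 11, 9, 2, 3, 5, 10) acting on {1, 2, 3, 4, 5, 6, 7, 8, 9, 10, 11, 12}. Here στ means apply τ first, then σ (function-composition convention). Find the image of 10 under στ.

3

(στ)(10) = σ(τ(10)). τ(10) = 1, then σ(1) = 3. So (στ)(10) = 3.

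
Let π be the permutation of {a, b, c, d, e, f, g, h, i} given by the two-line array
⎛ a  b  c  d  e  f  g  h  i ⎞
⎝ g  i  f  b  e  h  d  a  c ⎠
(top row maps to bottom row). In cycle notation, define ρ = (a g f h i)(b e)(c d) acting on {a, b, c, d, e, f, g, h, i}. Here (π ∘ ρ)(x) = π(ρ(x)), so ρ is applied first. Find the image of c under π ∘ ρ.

b

(π ∘ ρ)(c) = π(ρ(c)). ρ(c) = d, then π(d) = b. So (π ∘ ρ)(c) = b.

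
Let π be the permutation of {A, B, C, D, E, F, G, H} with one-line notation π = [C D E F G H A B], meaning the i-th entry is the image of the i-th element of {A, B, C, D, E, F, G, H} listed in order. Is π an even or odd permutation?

In disjoint-cycle form the cycle lengths are 4, 4.
A cycle is odd iff its length is even; π has 2 even-length cycles, so sgn(π) = (−1)^2 and π is even.

even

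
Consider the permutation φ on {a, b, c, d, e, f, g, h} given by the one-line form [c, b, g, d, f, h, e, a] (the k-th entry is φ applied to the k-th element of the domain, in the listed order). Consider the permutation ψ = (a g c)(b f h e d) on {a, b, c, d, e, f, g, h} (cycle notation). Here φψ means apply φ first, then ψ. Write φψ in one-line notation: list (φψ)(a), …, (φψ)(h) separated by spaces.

a f c b h e d g

Chase each element through φ then ψ: a → c → a; b → b → f; c → g → c; d → d → b; e → f → h; f → h → e; g → e → d; h → a → g.
So φψ in one-line form is a f c b h e d g.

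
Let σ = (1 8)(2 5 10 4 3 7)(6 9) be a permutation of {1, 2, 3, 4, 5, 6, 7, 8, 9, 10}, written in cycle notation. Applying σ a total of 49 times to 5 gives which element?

10

5 lies in the 6-cycle (2 5 10 4 3 7).
Powers repeat with period 6 on this cycle, and 49 mod 6 = 1, so σ^49(5) = σ^1(5).
Stepping 1 place around the cycle: 5 → 10.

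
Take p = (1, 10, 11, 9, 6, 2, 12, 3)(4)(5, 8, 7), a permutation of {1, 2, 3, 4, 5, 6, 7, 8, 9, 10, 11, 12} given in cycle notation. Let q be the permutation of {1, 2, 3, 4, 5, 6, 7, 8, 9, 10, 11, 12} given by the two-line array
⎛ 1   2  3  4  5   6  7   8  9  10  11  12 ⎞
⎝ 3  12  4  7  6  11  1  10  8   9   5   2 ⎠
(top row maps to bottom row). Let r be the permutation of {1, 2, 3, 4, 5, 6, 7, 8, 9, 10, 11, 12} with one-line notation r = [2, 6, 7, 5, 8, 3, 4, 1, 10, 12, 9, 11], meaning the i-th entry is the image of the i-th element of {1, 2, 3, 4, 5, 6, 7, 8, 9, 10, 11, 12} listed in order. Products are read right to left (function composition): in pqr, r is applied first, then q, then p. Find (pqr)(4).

Chase 4: r(4) = 5; q(5) = 6; p(6) = 2. Hence (pqr)(4) = 2.

2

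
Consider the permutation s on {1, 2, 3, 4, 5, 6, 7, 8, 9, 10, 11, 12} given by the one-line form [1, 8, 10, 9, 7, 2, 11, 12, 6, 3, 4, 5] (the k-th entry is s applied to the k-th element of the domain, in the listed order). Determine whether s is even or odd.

In disjoint-cycle form the cycle lengths are 9, 2, 1.
A cycle of length ℓ contributes ℓ−1 transpositions, so s is a product of 8 + 1 = 9 transpositions — odd.

odd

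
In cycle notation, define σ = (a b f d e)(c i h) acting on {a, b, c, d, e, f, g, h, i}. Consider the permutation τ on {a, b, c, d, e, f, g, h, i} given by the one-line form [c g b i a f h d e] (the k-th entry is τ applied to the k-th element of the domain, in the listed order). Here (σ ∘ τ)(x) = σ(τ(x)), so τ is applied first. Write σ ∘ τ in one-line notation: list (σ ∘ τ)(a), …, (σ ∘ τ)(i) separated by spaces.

(σ ∘ τ)(x) = σ(τ(x)). Computing each image: σ(τ(a)) = σ(c) = i, σ(τ(b)) = σ(g) = g, σ(τ(c)) = σ(b) = f, σ(τ(d)) = σ(i) = h, σ(τ(e)) = σ(a) = b, σ(τ(f)) = σ(f) = d, σ(τ(g)) = σ(h) = c, σ(τ(h)) = σ(d) = e, σ(τ(i)) = σ(e) = a.
Hence σ ∘ τ = [i g f h b d c e a].

i g f h b d c e a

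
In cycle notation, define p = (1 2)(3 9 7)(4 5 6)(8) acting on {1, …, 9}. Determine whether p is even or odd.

odd

The cycle lengths are 3, 3, 2, 1.
A cycle is odd iff its length is even; p has 1 even-length cycle, so sgn(p) = (−1)^1 and p is odd.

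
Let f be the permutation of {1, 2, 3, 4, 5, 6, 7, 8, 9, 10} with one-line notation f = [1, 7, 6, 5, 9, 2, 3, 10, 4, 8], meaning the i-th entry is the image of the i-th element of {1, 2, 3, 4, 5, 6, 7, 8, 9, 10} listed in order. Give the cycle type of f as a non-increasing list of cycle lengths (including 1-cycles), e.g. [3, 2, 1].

The disjoint cycles are (1)(2 7 3 6)(4 5 9)(8 10), with lengths 4, 3, 2, 1 in non-increasing order.

[4, 3, 2, 1]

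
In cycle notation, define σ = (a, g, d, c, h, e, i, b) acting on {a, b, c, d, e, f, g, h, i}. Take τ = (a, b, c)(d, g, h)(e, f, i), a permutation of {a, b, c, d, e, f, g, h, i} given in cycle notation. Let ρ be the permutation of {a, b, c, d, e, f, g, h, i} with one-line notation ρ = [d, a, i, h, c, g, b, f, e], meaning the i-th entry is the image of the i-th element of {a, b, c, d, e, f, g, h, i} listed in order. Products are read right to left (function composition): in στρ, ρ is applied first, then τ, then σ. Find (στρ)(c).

(στρ)(c) = σ(τ(ρ(c))). ρ(c) = i, then τ(i) = e, then σ(e) = i, so the result is i.

i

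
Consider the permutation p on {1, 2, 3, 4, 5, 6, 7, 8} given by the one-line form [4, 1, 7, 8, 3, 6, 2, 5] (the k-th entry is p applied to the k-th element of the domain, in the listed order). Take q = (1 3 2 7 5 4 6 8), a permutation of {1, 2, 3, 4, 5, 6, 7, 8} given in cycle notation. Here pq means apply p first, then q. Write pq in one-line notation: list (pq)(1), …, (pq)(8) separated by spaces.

For each element, apply p then q: 1 → 4 → 6; 2 → 1 → 3; 3 → 7 → 5; 4 → 8 → 1; 5 → 3 → 2; 6 → 6 → 8; 7 → 2 → 7; 8 → 5 → 4.
Collecting the images, pq = [6 3 5 1 2 8 7 4].

6 3 5 1 2 8 7 4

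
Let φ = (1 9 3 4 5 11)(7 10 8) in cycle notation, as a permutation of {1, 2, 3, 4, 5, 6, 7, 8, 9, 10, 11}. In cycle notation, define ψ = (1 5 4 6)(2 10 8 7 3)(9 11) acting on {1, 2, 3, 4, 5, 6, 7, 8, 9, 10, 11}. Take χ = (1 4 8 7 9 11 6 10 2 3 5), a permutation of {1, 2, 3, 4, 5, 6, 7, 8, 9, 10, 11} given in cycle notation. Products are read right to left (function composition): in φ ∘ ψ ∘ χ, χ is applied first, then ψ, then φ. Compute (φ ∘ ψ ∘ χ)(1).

Apply the permutations in order: χ(1) = 4, then ψ(4) = 6, then φ(6) = 6. So (φ ∘ ψ ∘ χ)(1) = 6.

6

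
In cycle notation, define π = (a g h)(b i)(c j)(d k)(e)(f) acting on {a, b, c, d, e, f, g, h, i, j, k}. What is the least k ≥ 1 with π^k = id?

6

The disjoint cycles have lengths 3, 2, 2, 2, 1, 1.
The order is lcm(3, 2, 2, 2) = 6.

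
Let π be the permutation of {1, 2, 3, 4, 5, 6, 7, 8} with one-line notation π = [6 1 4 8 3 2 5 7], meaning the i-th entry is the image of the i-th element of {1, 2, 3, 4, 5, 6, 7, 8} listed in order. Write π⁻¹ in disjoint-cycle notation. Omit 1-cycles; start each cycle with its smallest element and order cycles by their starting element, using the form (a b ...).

(1 2 6)(3 5 7 8 4)

First write π in disjoint cycles: (1 6 2)(3 4 8 7 5).
The inverse reverses every cycle; in canonical form, π⁻¹ = (1 2 6)(3 5 7 8 4).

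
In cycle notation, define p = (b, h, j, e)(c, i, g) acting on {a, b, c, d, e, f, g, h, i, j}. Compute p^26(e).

e lies in the 4-cycle (b, h, j, e).
Since the cycle has length 4, p^26 acts on it the same as p^2 (26 mod 4 = 2).
Advancing 2 steps from e: e → b → h.

h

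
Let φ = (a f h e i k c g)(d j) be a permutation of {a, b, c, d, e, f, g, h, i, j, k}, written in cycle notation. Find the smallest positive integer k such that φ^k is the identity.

The cycle type of φ is (8, 2, 1).
The order is lcm(8, 2) = 8.

8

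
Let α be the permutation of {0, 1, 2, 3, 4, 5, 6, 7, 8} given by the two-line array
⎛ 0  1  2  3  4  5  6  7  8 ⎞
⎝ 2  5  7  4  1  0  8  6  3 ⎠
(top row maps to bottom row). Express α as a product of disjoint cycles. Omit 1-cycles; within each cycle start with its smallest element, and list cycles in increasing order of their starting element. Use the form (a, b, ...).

Iterating α from 0 gives 0 → 2 → 7 → 6 → 8 → 3 → 4 → 1 → 5 → 0; that is the 9-cycle (0, 2, 7, 6, 8, 3, 4, 1, 5).
Repeating from the next unused element and collecting all non-trivial cycles gives (0, 2, 7, 6, 8, 3, 4, 1, 5).

(0, 2, 7, 6, 8, 3, 4, 1, 5)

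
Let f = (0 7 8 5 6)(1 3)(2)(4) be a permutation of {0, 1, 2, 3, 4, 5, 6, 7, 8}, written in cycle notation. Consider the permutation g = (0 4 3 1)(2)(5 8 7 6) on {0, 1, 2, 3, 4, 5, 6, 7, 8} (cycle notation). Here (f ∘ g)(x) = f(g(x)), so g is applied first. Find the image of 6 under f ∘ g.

First apply g: g(6) = 5, then f(5) = 6. Thus (f ∘ g)(6) = 6.

6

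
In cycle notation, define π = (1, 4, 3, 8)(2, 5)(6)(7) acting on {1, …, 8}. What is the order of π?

The disjoint cycles have lengths 4, 2, 1, 1.
Since disjoint cycles commute, ord(π) = lcm(4, 2) = 4.

4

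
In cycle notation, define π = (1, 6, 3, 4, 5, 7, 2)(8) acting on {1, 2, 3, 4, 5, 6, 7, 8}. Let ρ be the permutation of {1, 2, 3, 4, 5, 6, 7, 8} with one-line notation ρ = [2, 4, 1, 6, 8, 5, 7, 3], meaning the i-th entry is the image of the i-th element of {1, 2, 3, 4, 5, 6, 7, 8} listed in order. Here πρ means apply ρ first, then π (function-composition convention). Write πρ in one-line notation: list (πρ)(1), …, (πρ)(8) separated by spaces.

1 5 6 3 8 7 2 4

Chase each element through ρ then π: 1 → 2 → 1; 2 → 4 → 5; 3 → 1 → 6; 4 → 6 → 3; 5 → 8 → 8; 6 → 5 → 7; 7 → 7 → 2; 8 → 3 → 4.
Collecting the images, πρ = [1 5 6 3 8 7 2 4].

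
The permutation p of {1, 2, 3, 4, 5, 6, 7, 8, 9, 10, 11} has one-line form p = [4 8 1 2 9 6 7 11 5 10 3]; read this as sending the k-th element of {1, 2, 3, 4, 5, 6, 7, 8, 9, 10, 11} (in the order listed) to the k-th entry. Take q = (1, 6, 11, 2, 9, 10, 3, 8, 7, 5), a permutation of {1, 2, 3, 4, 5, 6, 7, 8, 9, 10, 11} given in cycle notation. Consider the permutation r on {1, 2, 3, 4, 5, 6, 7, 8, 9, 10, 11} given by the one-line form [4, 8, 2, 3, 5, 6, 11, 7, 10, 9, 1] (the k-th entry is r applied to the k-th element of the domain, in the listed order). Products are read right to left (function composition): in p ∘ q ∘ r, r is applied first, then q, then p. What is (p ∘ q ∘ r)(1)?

Chase 1: r(1) = 4; q(4) = 4; p(4) = 2. Hence (p ∘ q ∘ r)(1) = 2.

2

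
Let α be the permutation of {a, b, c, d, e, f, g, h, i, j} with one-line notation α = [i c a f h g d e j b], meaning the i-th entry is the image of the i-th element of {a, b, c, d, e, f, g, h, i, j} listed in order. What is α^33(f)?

Tracing f → g → … returns to f after 3 steps, so f lies in a 3-cycle (d f g).
Powers repeat with period 3 on this cycle, and 33 mod 3 = 0, so α^33(f) = α^0(f).
So α^33(f) = f.

f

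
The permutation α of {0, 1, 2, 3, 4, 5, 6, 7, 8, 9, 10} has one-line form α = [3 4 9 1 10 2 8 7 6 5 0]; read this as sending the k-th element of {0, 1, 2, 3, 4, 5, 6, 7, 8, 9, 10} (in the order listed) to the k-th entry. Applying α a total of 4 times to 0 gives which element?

10

Tracing 0 → 3 → … returns to 0 after 5 steps, so 0 lies in a 5-cycle (0, 3, 1, 4, 10).
Stepping 4 places around the cycle: 0 → 3 → 1 → 4 → 10.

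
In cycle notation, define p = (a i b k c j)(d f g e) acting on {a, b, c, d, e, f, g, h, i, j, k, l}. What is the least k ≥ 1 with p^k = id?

The disjoint cycles have lengths 6, 4, 1, 1.
The order of p is the least common multiple of its cycle lengths: lcm(6, 4) = 12.

12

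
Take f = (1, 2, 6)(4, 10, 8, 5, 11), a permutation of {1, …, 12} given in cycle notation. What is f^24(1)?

1

1 lies in the 3-cycle (1, 2, 6).
Powers repeat with period 3 on this cycle, and 24 mod 3 = 0, so f^24(1) = f^0(1).
So f^24(1) = 1.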